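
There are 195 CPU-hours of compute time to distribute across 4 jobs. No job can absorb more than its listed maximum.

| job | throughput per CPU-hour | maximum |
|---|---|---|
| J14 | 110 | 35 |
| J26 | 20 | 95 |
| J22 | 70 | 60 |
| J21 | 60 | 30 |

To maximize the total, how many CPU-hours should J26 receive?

Highest throughput per CPU-hour first: J14 110 > J22 70 > J21 60 > J26 20.
J14 takes 35 to reach its cap of 35 — 160 left.
Give J22 60 to hit its cap of 60 — 100 left.
J21 takes 30 to reach its cap of 30 — 70 left.
J26: +70 (room for 95) → 70. Pool exhausted.

70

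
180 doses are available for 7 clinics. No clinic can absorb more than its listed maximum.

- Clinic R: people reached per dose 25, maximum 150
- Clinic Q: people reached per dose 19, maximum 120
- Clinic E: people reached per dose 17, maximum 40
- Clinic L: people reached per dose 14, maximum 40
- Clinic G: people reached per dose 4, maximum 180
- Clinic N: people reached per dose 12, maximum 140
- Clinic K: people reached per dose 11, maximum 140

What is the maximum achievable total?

Order the clinics by people reached per dose: Clinic R 25 > Clinic Q 19 > Clinic E 17 > Clinic L 14 > Clinic N 12 > Clinic K 11 > Clinic G 4.
Give Clinic R 150 to hit its cap of 150 ; 30 left.
Only 30 left; Clinic Q takes them to reach 30.
Total = 25×150 + 19×30 = 4320.

4320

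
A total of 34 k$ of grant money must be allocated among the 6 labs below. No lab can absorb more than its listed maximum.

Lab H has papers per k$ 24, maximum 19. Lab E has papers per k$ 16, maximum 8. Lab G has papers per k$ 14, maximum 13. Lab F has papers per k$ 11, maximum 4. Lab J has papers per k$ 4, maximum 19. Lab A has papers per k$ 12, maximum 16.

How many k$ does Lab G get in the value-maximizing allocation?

7

Rank by papers per k$: Lab H 24 > Lab E 16 > Lab G 14 > Lab A 12 > Lab F 11 > Lab J 4.
Lab H takes 19 to reach its cap of 19 → 15 left.
Give Lab E 8 to hit its cap of 8 → 7 left.
Lab G: +7 (room for 13) → 7. Pool exhausted.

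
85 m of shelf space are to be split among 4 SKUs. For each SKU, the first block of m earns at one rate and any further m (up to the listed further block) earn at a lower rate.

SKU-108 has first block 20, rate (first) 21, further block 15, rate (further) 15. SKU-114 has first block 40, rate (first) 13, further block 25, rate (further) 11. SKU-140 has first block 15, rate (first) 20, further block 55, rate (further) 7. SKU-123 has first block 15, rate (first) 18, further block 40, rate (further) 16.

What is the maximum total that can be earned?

Rank every tier by rate: SKU-108/T1 21 > SKU-140/T1 20 > SKU-123/T1 18 > SKU-123/T2 16 > SKU-108/T2 15 > SKU-114/T1 13 > SKU-114/T2 11 > SKU-140/T2 7.
SKU-108/T1 (21): +20 — 65 left.
SKU-140/T1 (20): +15 — 50 left.
SKU-123 T1 at 18: fill all 15 — 35 left.
SKU-123/T2: +35 of 40 at 16; pool empty.
Total = 21×20 + 20×15 + 18×15 + 16×35 = 1550.

1550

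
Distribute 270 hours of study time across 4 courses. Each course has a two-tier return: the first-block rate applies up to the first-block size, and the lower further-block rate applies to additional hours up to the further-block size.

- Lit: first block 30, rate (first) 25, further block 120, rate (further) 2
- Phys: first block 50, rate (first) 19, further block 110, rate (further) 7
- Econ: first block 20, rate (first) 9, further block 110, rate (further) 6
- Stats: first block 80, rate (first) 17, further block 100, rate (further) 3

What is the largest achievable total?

3870

Treat each block as its own option and order by rate: Lit/T1 25 > Phys/T1 19 > Stats/T1 17 > Econ/T1 9 > Phys/T2 7 > Econ/T2 6 > Stats/T2 3 > Lit/T2 2.
Lit/T1 (25): +30 — 240 left.
Phys T1 at 19: fill all 50 — 190 left.
Stats T1 at 17: fill all 80 — 110 left.
Fill Econ T1 block (20 at 9) — 90 left.
90 remain; put them into Phys T2 at 7.
Total = 25×30 + 19×50 + 17×80 + 9×20 + 7×90 = 3870.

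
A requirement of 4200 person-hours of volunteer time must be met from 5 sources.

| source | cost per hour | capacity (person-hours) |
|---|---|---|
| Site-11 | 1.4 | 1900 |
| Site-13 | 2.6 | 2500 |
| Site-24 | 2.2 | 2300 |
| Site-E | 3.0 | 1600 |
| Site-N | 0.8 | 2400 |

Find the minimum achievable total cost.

Fill from the cheapest source first.
Site-N at 0.8: take all 2400 person-hours → 1800 still needed.
Take 1800 from Site-11 at 1.4 to finish.
Site-24, Site-13, Site-E: unused.
Cost = 2400×0.8 + 1800×1.4 = 4440.

4440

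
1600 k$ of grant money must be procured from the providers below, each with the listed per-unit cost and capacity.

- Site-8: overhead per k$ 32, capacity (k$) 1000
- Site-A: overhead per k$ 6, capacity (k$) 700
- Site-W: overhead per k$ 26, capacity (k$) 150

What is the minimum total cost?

32100

Fill from the cheapest provider first.
Take 700 from Site-A at 6 → need 900 more.
Site-W (26): use full 150 → 750 k$ to go.
Take 750 from Site-8 at 32 to finish.
Cost = 700×6 + 150×26 + 750×32 = 32100.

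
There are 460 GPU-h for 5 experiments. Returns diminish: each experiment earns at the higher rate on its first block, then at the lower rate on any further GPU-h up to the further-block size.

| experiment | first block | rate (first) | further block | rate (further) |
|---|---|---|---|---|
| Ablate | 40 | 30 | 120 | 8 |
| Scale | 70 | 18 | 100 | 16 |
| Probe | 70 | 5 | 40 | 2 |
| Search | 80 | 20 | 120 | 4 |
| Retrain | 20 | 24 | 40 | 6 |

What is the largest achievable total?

Treat each block as its own option and order by rate: Ablate/tier1 30 > Retrain/tier1 24 > Search/tier1 20 > Scale/tier1 18 > Scale/tier2 16 > Ablate/tier2 8 > Retrain/tier2 6 > Probe/tier1 5 > Search/tier2 4 > Probe/tier2 2.
Fill Ablate tier1 block (40 at 30) → 420 left.
Retrain/tier1 (24): +20 → 400 left.
Search tier1 at 20: fill all 80 → 320 left.
Scale tier1 at 18: fill all 70 → 250 left.
Scale/tier2 (16): +100 → 150 left.
Ablate tier2 at 8: fill all 120 → 30 left.
Retrain/tier2: +30 of 40 at 6; pool empty.
Total = 30×40 + 24×20 + 20×80 + 18×70 + 16×100 + 8×120 + 6×30 = 7280.

7280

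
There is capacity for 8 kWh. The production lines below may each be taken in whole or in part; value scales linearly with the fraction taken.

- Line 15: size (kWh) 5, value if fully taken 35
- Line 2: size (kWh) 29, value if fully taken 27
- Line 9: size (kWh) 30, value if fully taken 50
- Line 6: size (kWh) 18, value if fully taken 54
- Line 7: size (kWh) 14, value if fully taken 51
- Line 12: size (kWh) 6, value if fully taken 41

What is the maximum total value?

Rank by value-to-size ratio: Line 15 35/5≈7, Line 12 41/6≈6.83, Line 7 51/14≈3.64, Line 6 54/18≈3, Line 9 50/30≈1.67, Line 2 27/29≈0.931.
Line 15: take in full, 5 kWh for value 35 ; 3 left.
3 kWh left: a 3/6 share of Line 12 gives 41×3/6 = 20.5.
Total value = 55.5.

55.5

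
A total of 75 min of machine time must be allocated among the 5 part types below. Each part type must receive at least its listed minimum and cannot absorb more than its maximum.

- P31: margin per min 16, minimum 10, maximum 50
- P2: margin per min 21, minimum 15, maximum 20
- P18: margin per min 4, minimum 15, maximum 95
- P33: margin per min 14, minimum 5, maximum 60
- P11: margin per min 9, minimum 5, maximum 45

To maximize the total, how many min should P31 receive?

Meeting every minimum uses 10+15+15+5+5 = 50 min, leaving 25.
Order the part types by margin per min: P2 21 > P31 16 > P33 14 > P11 9 > P18 4.
P2 takes 5 more to reach its cap of 20 — 20 left.
P31: +20 (room for 40) → 30. Pool exhausted.

30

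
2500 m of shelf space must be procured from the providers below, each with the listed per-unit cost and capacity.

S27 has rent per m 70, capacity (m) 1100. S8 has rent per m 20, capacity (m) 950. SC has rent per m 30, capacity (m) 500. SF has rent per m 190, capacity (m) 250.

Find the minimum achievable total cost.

107500

Fill from the cheapest provider first.
S8 at 20: take all 950 m — 1550 still needed.
Take 500 from SC at 30 — need 1050 more.
S27 (70): take the remaining 1050 — done.
SF: unused.
Cost = 950×20 + 500×30 + 1050×70 = 107500.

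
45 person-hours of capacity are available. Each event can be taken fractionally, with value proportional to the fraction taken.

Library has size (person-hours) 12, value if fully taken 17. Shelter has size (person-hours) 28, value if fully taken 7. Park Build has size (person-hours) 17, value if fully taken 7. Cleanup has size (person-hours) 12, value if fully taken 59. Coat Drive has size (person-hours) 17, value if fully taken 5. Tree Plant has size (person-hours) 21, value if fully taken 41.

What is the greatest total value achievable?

117

Sort by value density: Cleanup 59/12≈4.92, Tree Plant 41/21≈1.95, Library 17/12≈1.42, Park Build 7/17≈0.412, Coat Drive 5/17≈0.294, Shelter 7/28≈0.25.
All 12 person-hours of Cleanup fit (value 59) — 33 remain.
Take all of Tree Plant (21 person-hours, value 41) — 12 person-hours left.
All 12 person-hours of Library fit (value 17) — 0 remain.
Total value = 117.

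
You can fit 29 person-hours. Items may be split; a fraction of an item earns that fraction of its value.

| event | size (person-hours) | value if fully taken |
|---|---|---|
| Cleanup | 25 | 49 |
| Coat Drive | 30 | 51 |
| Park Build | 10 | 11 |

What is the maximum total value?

55.8

Sort by value density: Cleanup 49/25≈1.96, Coat Drive 51/30≈1.7, Park Build 11/10≈1.1.
Take all of Cleanup (25 person-hours, value 49) — 4 person-hours left.
Fill the last 4 person-hours with part of Coat Drive: 4/30 of it earns 6.8.
Total value = 55.8.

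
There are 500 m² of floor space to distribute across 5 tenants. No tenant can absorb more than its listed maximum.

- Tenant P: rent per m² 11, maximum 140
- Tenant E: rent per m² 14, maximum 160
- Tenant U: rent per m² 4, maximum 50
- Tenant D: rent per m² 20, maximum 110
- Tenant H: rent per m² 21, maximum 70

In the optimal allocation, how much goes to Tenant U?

Highest rent per m² first: Tenant H 21 > Tenant D 20 > Tenant E 14 > Tenant P 11 > Tenant U 4.
Tenant H: +70 to 70 (cap) → 430 left.
Tenant D takes 110 to reach its cap of 110 → 320 left.
Give Tenant E 160 to hit its cap of 160 → 160 left.
Give Tenant P 140 to hit its cap of 140 → 20 left.
Tenant U has room for 50 but only 20 remain, so it gets 20.

20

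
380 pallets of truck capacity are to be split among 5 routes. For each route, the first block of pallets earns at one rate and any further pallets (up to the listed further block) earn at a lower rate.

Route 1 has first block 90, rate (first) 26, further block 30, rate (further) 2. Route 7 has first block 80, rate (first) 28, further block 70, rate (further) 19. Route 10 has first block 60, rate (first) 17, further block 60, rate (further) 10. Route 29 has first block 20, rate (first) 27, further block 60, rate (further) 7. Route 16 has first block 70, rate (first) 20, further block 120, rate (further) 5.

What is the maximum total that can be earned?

Order all 10 blocks by rate: Route 7/tier1 28 > Route 29/tier1 27 > Route 1/tier1 26 > Route 16/tier1 20 > Route 7/tier2 19 > Route 10/tier1 17 > Route 10/tier2 10 > Route 29/tier2 7 > Route 16/tier2 5 > Route 1/tier2 2.
Route 7/tier1 (28): +80 → 300 left.
Route 29/tier1 (27): +20 → 280 left.
Route 1/tier1 (26): +90 → 190 left.
Route 16 tier1 at 20: fill all 70 → 120 left.
Route 7 tier2 at 19: fill all 70 → 50 left.
Route 10/tier1: +50 of 60 at 17; pool empty.
Total = 28×80 + 27×20 + 26×90 + 20×70 + 19×70 + 17×50 = 8700.

8700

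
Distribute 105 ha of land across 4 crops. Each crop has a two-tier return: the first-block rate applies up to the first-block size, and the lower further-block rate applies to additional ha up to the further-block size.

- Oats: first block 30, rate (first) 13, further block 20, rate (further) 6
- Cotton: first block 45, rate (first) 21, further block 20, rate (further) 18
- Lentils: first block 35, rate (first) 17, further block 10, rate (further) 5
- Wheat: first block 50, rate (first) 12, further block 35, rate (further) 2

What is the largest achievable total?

Rank every tier by rate: Cotton/first 21 > Cotton/second 18 > Lentils/first 17 > Oats/first 13 > Wheat/first 12 > Oats/second 6 > Lentils/second 5 > Wheat/second 2.
Cotton/first (21): +45 — 60 left.
Cotton second at 18: fill all 20 — 40 left.
Fill Lentils first block (35 at 17) — 5 left.
Oats first at 13: only 5 left, fill 5.
Total = 21×45 + 18×20 + 17×35 + 13×5 = 1965.

1965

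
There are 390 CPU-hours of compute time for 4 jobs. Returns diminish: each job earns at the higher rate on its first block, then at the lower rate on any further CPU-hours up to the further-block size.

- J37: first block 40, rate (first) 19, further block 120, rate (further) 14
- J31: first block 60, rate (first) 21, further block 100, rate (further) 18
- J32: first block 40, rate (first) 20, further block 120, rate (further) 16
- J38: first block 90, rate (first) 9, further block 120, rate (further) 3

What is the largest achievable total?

6960

Treat each block as its own option and order by rate: J31/T1 21 > J32/T1 20 > J37/T1 19 > J31/T2 18 > J32/T2 16 > J37/T2 14 > J38/T1 9 > J38/T2 3.
J31/T1 (21): +60 → 330 left.
J32 T1 at 20: fill all 40 → 290 left.
J37 T1 at 19: fill all 40 → 250 left.
J31/T2 (18): +100 → 150 left.
J32/T2 (16): +120 → 30 left.
J37/T2: +30 of 120 at 14; pool empty.
Total = 21×60 + 20×40 + 19×40 + 18×100 + 16×120 + 14×30 = 6960.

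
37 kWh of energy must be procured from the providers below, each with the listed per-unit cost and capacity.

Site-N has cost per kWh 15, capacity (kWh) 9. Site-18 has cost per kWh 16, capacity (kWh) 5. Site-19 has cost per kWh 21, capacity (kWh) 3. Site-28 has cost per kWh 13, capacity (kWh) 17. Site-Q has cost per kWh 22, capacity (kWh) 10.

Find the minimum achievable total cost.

Use providers in increasing cost order.
Site-28 at 13: take all 17 kWh → 20 still needed.
Site-N at 15: take all 9 kWh → 11 still needed.
Site-18 (16): use full 5 → 6 kWh to go.
Take 3 from Site-19 at 21 → need 3 more.
Take 3 from Site-Q at 22 to finish.
Cost = 17×13 + 9×15 + 5×16 + 3×21 + 3×22 = 565.

565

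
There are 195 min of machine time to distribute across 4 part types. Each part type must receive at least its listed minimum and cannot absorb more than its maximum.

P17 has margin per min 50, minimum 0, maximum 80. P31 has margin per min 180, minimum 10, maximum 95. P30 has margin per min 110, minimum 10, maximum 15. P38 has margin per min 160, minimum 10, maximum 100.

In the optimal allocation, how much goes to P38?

Meeting every minimum uses 0+10+10+10 = 30 min, leaving 165.
Order the part types by margin per min: P31 180 > P38 160 > P30 110 > P17 50.
P31: +85 to 95 (cap) → 80 left.
P38: +80 (room for 90) → 90. Pool exhausted.

90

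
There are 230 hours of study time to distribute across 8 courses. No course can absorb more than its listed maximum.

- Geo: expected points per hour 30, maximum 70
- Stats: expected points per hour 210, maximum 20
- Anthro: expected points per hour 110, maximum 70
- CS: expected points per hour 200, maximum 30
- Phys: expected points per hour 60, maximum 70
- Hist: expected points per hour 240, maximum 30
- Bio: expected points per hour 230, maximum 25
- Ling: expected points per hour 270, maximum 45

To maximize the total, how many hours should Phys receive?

Rank by expected points per hour: Ling 270 > Hist 240 > Bio 230 > Stats 210 > CS 200 > Anthro 110 > Phys 60 > Geo 30.
Ling: +45 to 45 (cap) → 185 left.
Hist takes 30 to reach its cap of 30 → 155 left.
Give Bio 25 to hit its cap of 25 → 130 left.
Give Stats 20 to hit its cap of 20 → 110 left.
CS takes 30 to reach its cap of 30 → 80 left.
Give Anthro 70 to hit its cap of 70 → 10 left.
Only 10 left; Phys takes them to reach 10.

10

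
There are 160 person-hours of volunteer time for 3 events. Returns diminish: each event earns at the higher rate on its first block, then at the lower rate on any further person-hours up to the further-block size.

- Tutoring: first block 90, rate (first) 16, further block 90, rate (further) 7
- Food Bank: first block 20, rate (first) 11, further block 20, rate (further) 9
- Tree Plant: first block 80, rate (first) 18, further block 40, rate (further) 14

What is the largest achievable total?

2720

Order all 6 blocks by rate: Tree Plant/T1 18 > Tutoring/T1 16 > Tree Plant/T2 14 > Food Bank/T1 11 > Food Bank/T2 9 > Tutoring/T2 7.
Tree Plant/T1 (18): +80 ; 80 left.
80 remain; put them into Tutoring T1 at 16.
Total = 18×80 + 16×80 = 2720.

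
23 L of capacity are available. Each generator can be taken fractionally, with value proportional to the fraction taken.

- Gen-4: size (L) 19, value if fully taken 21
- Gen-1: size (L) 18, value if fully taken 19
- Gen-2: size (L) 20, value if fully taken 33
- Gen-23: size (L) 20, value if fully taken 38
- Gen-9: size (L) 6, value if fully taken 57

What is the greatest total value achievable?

Best value per unit of size first: Gen-9 57/6≈9.5, Gen-23 38/20≈1.9, Gen-2 33/20≈1.65, Gen-4 21/19≈1.11, Gen-1 19/18≈1.06.
Gen-9: take in full, 6 L for value 57 ; 17 left.
17 L left: a 17/20 share of Gen-23 gives 38×17/20 = 32.3.
Total value = 89.3.

89.3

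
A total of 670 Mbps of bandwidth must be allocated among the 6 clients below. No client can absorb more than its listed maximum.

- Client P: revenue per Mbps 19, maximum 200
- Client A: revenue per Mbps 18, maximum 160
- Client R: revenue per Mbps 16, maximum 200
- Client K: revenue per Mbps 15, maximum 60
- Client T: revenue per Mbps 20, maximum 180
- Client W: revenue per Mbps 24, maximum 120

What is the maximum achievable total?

13320

Order the clients by revenue per Mbps: Client W 24 > Client T 20 > Client P 19 > Client A 18 > Client R 16 > Client K 15.
Client W takes 120 to reach its cap of 120 → 550 left.
Give Client T 180 to hit its cap of 180 → 370 left.
Client P: +200 to 200 (cap) → 170 left.
Client A: +160 to 160 (cap) → 10 left.
Client R: +10 (room for 200) → 10. Pool exhausted.
Total = 19×200 + 18×160 + 16×10 + 20×180 + 24×120 = 13320.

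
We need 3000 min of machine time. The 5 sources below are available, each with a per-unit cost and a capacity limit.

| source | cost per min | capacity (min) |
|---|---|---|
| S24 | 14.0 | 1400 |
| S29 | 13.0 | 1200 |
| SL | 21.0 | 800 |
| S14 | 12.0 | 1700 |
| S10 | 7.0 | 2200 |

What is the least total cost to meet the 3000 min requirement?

Fill from the cheapest source first.
Take 2200 from S10 at 7.0 → need 800 more.
Take 800 from S14 at 12.0 to finish.
S29, S24, SL: unused.
Cost = 2200×7.0 + 800×12.0 = 25000.

25000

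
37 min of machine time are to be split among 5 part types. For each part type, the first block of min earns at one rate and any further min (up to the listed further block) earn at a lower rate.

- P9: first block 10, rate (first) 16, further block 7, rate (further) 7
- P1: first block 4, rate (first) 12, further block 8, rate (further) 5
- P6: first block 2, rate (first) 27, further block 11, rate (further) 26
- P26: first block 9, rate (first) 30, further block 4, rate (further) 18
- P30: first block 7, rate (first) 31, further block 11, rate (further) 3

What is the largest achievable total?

Treat each block as its own option and order by rate: P30/tier1 31 > P26/tier1 30 > P6/tier1 27 > P6/tier2 26 > P26/tier2 18 > P9/tier1 16 > P1/tier1 12 > P9/tier2 7 > P1/tier2 5 > P30/tier2 3.
Fill P30 tier1 block (7 at 31) — 30 left.
Fill P26 tier1 block (9 at 30) — 21 left.
Fill P6 tier1 block (2 at 27) — 19 left.
Fill P6 tier2 block (11 at 26) — 8 left.
Fill P26 tier2 block (4 at 18) — 4 left.
4 remain; put them into P9 tier1 at 16.
Total = 31×7 + 30×9 + 27×2 + 26×11 + 18×4 + 16×4 = 963.

963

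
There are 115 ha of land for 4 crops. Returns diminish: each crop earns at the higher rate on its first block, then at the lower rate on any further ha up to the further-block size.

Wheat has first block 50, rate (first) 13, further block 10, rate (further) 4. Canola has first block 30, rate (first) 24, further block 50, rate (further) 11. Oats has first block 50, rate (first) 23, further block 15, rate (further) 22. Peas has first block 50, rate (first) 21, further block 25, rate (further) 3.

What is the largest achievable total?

Rank every tier by rate: Canola/first 24 > Oats/first 23 > Oats/second 22 > Peas/first 21 > Wheat/first 13 > Canola/second 11 > Wheat/second 4 > Peas/second 3.
Canola/first (24): +30 — 85 left.
Oats first at 23: fill all 50 — 35 left.
Oats/second (22): +15 — 20 left.
20 remain; put them into Peas first at 21.
Total = 24×30 + 23×50 + 22×15 + 21×20 = 2620.

2620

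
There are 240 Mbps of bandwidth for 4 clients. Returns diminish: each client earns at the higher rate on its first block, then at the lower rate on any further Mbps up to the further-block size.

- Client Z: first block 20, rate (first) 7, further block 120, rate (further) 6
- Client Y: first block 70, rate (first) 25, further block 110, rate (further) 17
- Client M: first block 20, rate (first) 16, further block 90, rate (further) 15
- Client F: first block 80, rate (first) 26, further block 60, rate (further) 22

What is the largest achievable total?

5660

Treat each block as its own option and order by rate: Client F/T1 26 > Client Y/T1 25 > Client F/T2 22 > Client Y/T2 17 > Client M/T1 16 > Client M/T2 15 > Client Z/T1 7 > Client Z/T2 6.
Client F/T1 (26): +80 → 160 left.
Client Y T1 at 25: fill all 70 → 90 left.
Fill Client F T2 block (60 at 22) → 30 left.
30 remain; put them into Client Y T2 at 17.
Total = 26×80 + 25×70 + 22×60 + 17×30 = 5660.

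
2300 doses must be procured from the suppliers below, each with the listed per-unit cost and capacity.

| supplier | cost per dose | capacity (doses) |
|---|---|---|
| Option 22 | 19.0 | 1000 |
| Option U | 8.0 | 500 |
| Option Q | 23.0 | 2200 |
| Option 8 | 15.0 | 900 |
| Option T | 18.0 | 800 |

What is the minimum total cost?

33800

Cheapest first:
Option U at 8.0: take all 500 doses → 1800 still needed.
Option 8 at 15.0: take all 900 doses → 900 still needed.
Option T at 18.0: take all 800 doses → 100 still needed.
Option 22 (19.0): take the remaining 100 → done.
Option Q: unused.
Cost = 500×8.0 + 900×15.0 + 800×18.0 + 100×19.0 = 33800.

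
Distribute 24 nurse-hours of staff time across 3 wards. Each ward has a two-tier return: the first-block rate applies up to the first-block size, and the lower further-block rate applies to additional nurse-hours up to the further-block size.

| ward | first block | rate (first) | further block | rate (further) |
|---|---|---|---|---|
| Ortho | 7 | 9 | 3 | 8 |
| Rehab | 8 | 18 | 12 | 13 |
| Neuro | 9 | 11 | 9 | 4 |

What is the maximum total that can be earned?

Treat each block as its own option and order by rate: Rehab/tier1 18 > Rehab/tier2 13 > Neuro/tier1 11 > Ortho/tier1 9 > Ortho/tier2 8 > Neuro/tier2 4.
Fill Rehab tier1 block (8 at 18) → 16 left.
Fill Rehab tier2 block (12 at 13) → 4 left.
4 remain; put them into Neuro tier1 at 11.
Total = 18×8 + 13×12 + 11×4 = 344.

344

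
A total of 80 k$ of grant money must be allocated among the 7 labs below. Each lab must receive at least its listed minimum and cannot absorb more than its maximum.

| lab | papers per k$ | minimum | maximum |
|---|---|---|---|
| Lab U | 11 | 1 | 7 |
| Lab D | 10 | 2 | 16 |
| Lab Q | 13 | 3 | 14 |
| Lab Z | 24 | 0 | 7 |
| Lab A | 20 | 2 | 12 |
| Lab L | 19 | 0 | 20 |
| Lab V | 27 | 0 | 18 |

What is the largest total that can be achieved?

Meeting every minimum uses 1+2+3+0+2+0+0 = 8 k$, leaving 72.
Rank by papers per k$: Lab V 27 > Lab Z 24 > Lab A 20 > Lab L 19 > Lab Q 13 > Lab U 11 > Lab D 10.
Lab V takes 18 more to reach its cap of 18 → 54 left.
Lab Z: +7 to 7 (cap) → 47 left.
Lab A: +10 to 12 (cap) → 37 left.
Lab L takes 20 more to reach its cap of 20 → 17 left.
Lab Q: +11 to 14 (cap) → 6 left.
Lab U: +6 to 7 (cap) → 0 left.
Total = 11×7 + 10×2 + 13×14 + 24×7 + 20×12 + 19×20 + 27×18 = 1553.

1553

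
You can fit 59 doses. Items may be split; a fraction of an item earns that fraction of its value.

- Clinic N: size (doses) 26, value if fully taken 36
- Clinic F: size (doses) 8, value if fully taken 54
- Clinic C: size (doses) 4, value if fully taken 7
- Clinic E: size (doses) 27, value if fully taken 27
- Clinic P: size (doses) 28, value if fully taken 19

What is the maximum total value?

Rank by value-to-size ratio: Clinic F 54/8≈6.75, Clinic C 7/4≈1.75, Clinic N 36/26≈1.38, Clinic E 27/27≈1, Clinic P 19/28≈0.679.
All 8 doses of Clinic F fit (value 54) → 51 remain.
All 4 doses of Clinic C fit (value 7) → 47 remain.
All 26 doses of Clinic N fit (value 36) → 21 remain.
Only 21 doses remain; take 21/27 of Clinic E for value 27×21/27 = 21.
Total value = 118.

118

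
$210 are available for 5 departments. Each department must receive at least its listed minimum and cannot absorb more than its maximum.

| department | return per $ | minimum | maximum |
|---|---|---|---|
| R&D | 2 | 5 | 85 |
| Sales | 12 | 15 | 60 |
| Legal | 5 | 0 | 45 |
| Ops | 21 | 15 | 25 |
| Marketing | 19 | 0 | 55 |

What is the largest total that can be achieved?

2565

Meeting every minimum uses 5+15+0+15+0 = 35 $, leaving 175.
Order the departments by return per $: Ops 21 > Marketing 19 > Sales 12 > Legal 5 > R&D 2.
Ops takes 10 more to reach its cap of 25 ; 165 left.
Marketing takes 55 more to reach its cap of 55 ; 110 left.
Give Sales 45 more to hit its cap of 60 ; 65 left.
Legal: +45 to 45 (cap) ; 20 left.
R&D has room for 80 more but only 20 remain, so it gets 25.
Total = 2×25 + 12×60 + 5×45 + 21×25 + 19×55 = 2565.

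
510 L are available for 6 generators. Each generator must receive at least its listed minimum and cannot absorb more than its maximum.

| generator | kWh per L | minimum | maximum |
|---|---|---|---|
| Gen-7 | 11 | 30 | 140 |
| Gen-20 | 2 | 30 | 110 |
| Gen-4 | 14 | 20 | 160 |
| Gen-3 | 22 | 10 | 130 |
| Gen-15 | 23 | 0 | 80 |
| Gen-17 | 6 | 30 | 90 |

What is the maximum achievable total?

Meeting every minimum uses 30+30+20+10+0+30 = 120 L, leaving 390.
Order the generators by kWh per L: Gen-15 23 > Gen-3 22 > Gen-4 14 > Gen-7 11 > Gen-17 6 > Gen-20 2.
Gen-15 takes 80 more to reach its cap of 80 ; 310 left.
Gen-3: +120 to 130 (cap) ; 190 left.
Gen-4 takes 140 more to reach its cap of 160 ; 50 left.
Gen-7 has room for 110 more but only 50 remain, so it gets 80.
Total = 11×80 + 2×30 + 14×160 + 22×130 + 23×80 + 6×30 = 8060.

8060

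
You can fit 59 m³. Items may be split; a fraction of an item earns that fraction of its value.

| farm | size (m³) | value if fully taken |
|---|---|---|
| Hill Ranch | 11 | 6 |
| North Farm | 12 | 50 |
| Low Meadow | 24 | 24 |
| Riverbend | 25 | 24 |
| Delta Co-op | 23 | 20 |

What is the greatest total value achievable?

Best value per unit of size first: North Farm 50/12≈4.17, Low Meadow 24/24≈1, Riverbend 24/25≈0.96, Delta Co-op 20/23≈0.87, Hill Ranch 6/11≈0.545.
North Farm: take in full, 12 m³ for value 50 ; 47 left.
Low Meadow: take in full, 24 m³ for value 24 ; 23 left.
Fill the last 23 m³ with part of Riverbend: 23/25 of it earns 22.08.
Total value = 96.08.

96.08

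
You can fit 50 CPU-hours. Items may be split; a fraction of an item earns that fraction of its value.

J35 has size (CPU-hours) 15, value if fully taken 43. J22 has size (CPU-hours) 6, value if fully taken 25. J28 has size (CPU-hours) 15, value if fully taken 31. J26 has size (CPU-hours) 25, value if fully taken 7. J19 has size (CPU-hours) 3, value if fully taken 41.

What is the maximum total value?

143.08

Sort by value density: J19 41/3≈13.7, J22 25/6≈4.17, J35 43/15≈2.87, J28 31/15≈2.07, J26 7/25≈0.28.
J19: take in full, 3 CPU-hours for value 41 ; 47 left.
All 6 CPU-hours of J22 fit (value 25) ; 41 remain.
All 15 CPU-hours of J35 fit (value 43) ; 26 remain.
Take all of J28 (15 CPU-hours, value 31) ; 11 CPU-hours left.
Only 11 CPU-hours remain; take 11/25 of J26 for value 7×11/25 = 3.08.
Total value = 143.08.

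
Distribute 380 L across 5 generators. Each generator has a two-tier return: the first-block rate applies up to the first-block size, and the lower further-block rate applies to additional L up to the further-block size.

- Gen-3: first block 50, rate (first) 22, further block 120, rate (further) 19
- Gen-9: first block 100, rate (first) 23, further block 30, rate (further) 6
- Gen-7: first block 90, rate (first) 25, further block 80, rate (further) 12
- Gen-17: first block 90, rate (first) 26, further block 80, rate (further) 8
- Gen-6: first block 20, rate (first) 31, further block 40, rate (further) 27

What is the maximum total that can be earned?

Treat each block as its own option and order by rate: Gen-6/T1 31 > Gen-6/T2 27 > Gen-17/T1 26 > Gen-7/T1 25 > Gen-9/T1 23 > Gen-3/T1 22 > Gen-3/T2 19 > Gen-7/T2 12 > Gen-17/T2 8 > Gen-9/T2 6.
Gen-6 T1 at 31: fill all 20 ; 360 left.
Fill Gen-6 T2 block (40 at 27) ; 320 left.
Gen-17/T1 (26): +90 ; 230 left.
Fill Gen-7 T1 block (90 at 25) ; 140 left.
Gen-9/T1 (23): +100 ; 40 left.
40 remain; put them into Gen-3 T1 at 22.
Total = 31×20 + 27×40 + 26×90 + 25×90 + 23×100 + 22×40 = 9470.

9470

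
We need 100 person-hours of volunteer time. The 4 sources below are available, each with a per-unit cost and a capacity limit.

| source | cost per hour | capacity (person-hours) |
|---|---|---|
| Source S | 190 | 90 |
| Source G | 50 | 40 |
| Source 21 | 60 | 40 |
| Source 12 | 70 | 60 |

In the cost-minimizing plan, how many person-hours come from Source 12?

20

Cheapest first:
Source G (50): use full 40 ; 60 person-hours to go.
Source 21 (60): use full 40 ; 20 person-hours to go.
Take 20 from Source 12 at 70 to finish.
Source S: unused.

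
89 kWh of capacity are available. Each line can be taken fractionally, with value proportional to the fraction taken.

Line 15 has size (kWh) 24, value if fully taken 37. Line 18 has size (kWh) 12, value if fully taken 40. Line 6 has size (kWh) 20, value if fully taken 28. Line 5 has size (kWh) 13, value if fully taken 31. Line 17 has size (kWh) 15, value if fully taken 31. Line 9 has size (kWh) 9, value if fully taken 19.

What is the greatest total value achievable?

Sort by value density: Line 18 40/12≈3.33, Line 5 31/13≈2.38, Line 9 19/9≈2.11, Line 17 31/15≈2.07, Line 15 37/24≈1.54, Line 6 28/20≈1.4.
All 12 kWh of Line 18 fit (value 40) — 77 remain.
Take all of Line 5 (13 kWh, value 31) — 64 kWh left.
Take all of Line 9 (9 kWh, value 19) — 55 kWh left.
Line 17: take in full, 15 kWh for value 31 — 40 left.
Line 15: take in full, 24 kWh for value 37 — 16 left.
Fill the last 16 kWh with part of Line 6: 16/20 of it earns 22.4.
Total value = 180.4.

180.4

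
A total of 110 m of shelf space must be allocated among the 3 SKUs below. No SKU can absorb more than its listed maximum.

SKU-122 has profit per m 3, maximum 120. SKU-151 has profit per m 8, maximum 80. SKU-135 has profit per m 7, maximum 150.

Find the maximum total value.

Highest profit per m first: SKU-151 8 > SKU-135 7 > SKU-122 3.
SKU-151: +80 to 80 (cap) → 30 left.
SKU-135 has room for 150 but only 30 remain, so it gets 30.
Total = 8×80 + 7×30 = 850.

850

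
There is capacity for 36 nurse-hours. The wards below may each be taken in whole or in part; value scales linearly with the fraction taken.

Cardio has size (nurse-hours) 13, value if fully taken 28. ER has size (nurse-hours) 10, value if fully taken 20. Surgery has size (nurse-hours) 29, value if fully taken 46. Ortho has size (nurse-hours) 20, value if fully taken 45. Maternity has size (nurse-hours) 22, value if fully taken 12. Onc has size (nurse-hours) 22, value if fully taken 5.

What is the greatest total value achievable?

Sort by value density: Ortho 45/20≈2.25, Cardio 28/13≈2.15, ER 20/10≈2, Surgery 46/29≈1.59, Maternity 12/22≈0.545, Onc 5/22≈0.227.
All 20 nurse-hours of Ortho fit (value 45) → 16 remain.
All 13 nurse-hours of Cardio fit (value 28) → 3 remain.
3 nurse-hours left: a 3/10 share of ER gives 20×3/10 = 6.
Total value = 79.

79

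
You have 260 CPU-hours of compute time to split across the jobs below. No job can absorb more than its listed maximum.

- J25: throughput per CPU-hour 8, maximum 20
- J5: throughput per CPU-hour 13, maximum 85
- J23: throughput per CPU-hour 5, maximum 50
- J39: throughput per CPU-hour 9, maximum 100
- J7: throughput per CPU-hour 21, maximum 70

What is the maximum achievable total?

3515

Rank by throughput per CPU-hour: J7 21 > J5 13 > J39 9 > J25 8 > J23 5.
J7 takes 70 to reach its cap of 70 ; 190 left.
Give J5 85 to hit its cap of 85 ; 105 left.
J39 takes 100 to reach its cap of 100 ; 5 left.
J25: +5 (room for 20) → 5. Pool exhausted.
Total = 8×5 + 13×85 + 9×100 + 21×70 = 3515.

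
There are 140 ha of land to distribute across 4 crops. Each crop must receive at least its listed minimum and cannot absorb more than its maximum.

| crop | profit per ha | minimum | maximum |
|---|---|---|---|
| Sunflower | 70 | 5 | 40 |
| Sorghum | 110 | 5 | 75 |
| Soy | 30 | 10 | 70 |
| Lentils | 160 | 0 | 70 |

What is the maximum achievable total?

Meeting every minimum uses 5+5+10+0 = 20 ha, leaving 120.
Order the crops by profit per ha: Lentils 160 > Sorghum 110 > Sunflower 70 > Soy 30.
Lentils: +70 to 70 (cap) → 50 left.
Sorghum has room for 70 more but only 50 remain, so it gets 55.
Total = 70×5 + 110×55 + 30×10 + 160×70 = 17900.

17900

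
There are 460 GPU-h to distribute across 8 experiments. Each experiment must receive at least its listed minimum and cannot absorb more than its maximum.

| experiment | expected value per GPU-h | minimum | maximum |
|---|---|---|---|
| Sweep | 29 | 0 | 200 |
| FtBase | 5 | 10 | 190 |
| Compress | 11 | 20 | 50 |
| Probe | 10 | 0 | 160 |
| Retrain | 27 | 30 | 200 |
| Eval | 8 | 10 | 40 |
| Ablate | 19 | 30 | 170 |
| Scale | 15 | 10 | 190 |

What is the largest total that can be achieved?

Meeting every minimum uses 0+10+20+0+30+10+30+10 = 110 GPU-h, leaving 350.
Highest expected value per GPU-h first: Sweep 29 > Retrain 27 > Ablate 19 > Scale 15 > Compress 11 > Probe 10 > Eval 8 > FtBase 5.
Sweep takes 200 more to reach its cap of 200 → 150 left.
Retrain has room for 170 more but only 150 remain, so it gets 180.
Total = 29×200 + 5×10 + 11×20 + 27×180 + 8×10 + 19×30 + 15×10 = 11730.

11730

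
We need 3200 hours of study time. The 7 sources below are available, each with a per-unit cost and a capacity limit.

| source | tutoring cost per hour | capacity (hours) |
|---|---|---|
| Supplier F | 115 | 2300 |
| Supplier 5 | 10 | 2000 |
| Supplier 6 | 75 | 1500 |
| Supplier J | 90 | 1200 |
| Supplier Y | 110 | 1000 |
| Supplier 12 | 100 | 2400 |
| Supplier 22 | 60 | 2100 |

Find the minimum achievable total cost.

Cheapest first:
Supplier 5 at 10: take all 2000 hours ; 1200 still needed.
Take 1200 from Supplier 22 at 60 to finish.
Supplier 6, Supplier J, Supplier 12, Supplier Y, Supplier F: unused.
Cost = 2000×10 + 1200×60 = 92000.

92000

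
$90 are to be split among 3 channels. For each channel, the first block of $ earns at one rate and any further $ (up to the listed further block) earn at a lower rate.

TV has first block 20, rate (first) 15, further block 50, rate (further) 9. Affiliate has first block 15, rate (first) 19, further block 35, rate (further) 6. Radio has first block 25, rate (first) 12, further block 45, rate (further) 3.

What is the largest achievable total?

Rank every tier by rate: Affiliate/tier1 19 > TV/tier1 15 > Radio/tier1 12 > TV/tier2 9 > Affiliate/tier2 6 > Radio/tier2 3.
Affiliate tier1 at 19: fill all 15 — 75 left.
TV/tier1 (15): +20 — 55 left.
Fill Radio tier1 block (25 at 12) — 30 left.
TV/tier2: +30 of 50 at 9; pool empty.
Total = 19×15 + 15×20 + 12×25 + 9×30 = 1155.

1155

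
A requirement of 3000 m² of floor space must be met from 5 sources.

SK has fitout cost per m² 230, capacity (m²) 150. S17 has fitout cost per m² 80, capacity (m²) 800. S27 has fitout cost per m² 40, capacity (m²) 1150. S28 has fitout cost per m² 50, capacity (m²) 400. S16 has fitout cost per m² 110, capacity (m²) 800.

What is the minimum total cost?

Cheapest first:
S27 at 40: take all 1150 m² ; 1850 still needed.
S28 (50): use full 400 ; 1450 m² to go.
S17 at 80: take all 800 m² ; 650 still needed.
S16 at 110: take 650 of its 800 ; requirement met.
SK: unused.
Cost = 1150×40 + 400×50 + 800×80 + 650×110 = 201500.

201500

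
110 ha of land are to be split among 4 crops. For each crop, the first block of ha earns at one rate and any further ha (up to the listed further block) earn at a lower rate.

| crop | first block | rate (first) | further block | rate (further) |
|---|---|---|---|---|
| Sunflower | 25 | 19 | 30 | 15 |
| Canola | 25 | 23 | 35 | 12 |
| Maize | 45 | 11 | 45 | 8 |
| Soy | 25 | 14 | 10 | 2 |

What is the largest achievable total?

Rank every tier by rate: Canola/tier1 23 > Sunflower/tier1 19 > Sunflower/tier2 15 > Soy/tier1 14 > Canola/tier2 12 > Maize/tier1 11 > Maize/tier2 8 > Soy/tier2 2.
Canola/tier1 (23): +25 — 85 left.
Sunflower tier1 at 19: fill all 25 — 60 left.
Fill Sunflower tier2 block (30 at 15) — 30 left.
Soy tier1 at 14: fill all 25 — 5 left.
5 remain; put them into Canola tier2 at 12.
Total = 23×25 + 19×25 + 15×30 + 14×25 + 12×5 = 1910.

1910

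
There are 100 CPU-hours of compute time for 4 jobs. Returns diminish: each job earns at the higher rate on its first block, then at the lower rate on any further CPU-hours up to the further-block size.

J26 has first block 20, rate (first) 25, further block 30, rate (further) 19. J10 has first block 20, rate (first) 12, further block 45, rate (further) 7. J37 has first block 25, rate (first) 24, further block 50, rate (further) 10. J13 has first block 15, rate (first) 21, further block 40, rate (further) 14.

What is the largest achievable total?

Rank every tier by rate: J26/first 25 > J37/first 24 > J13/first 21 > J26/second 19 > J13/second 14 > J10/first 12 > J37/second 10 > J10/second 7.
Fill J26 first block (20 at 25) — 80 left.
Fill J37 first block (25 at 24) — 55 left.
Fill J13 first block (15 at 21) — 40 left.
J26/second (19): +30 — 10 left.
J13/second: +10 of 40 at 14; pool empty.
Total = 25×20 + 24×25 + 21×15 + 19×30 + 14×10 = 2125.

2125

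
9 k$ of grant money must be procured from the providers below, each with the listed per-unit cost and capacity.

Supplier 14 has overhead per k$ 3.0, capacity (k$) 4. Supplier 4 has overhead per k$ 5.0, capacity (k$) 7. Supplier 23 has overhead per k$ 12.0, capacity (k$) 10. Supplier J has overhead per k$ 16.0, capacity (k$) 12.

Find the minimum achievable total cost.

Use providers in increasing cost order.
Take 4 from Supplier 14 at 3.0 ; need 5 more.
Supplier 4 at 5.0: take 5 of its 7 ; requirement met.
Supplier 23, Supplier J: unused.
Cost = 4×3.0 + 5×5.0 = 37.

37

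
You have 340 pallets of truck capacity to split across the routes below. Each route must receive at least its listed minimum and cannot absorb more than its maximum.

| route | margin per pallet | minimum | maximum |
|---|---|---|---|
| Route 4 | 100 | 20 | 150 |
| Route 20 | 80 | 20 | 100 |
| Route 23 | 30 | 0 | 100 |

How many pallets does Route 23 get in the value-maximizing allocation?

90

Meeting every minimum uses 20+20+0 = 40 pallets, leaving 300.
Highest margin per pallet first: Route 4 100 > Route 20 80 > Route 23 30.
Route 4 takes 130 more to reach its cap of 150 — 170 left.
Give Route 20 80 more to hit its cap of 100 — 90 left.
Only 90 left; Route 23 takes them to reach 90.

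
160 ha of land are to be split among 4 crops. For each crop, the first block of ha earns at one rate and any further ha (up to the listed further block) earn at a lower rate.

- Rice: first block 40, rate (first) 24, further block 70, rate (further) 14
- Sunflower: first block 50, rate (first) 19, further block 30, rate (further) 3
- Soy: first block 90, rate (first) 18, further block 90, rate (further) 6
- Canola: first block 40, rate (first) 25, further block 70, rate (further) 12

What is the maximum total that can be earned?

3450

Rank every tier by rate: Canola/T1 25 > Rice/T1 24 > Sunflower/T1 19 > Soy/T1 18 > Rice/T2 14 > Canola/T2 12 > Soy/T2 6 > Sunflower/T2 3.
Fill Canola T1 block (40 at 25) ; 120 left.
Fill Rice T1 block (40 at 24) ; 80 left.
Sunflower/T1 (19): +50 ; 30 left.
Soy T1 at 18: only 30 left, fill 30.
Total = 25×40 + 24×40 + 19×50 + 18×30 = 3450.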